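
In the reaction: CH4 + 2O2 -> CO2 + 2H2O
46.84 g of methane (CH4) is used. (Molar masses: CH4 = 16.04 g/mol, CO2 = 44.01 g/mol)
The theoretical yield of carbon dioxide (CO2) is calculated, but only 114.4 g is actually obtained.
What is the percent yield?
Moles of CH4 = 46.84 g ÷ 16.04 g/mol = 2.9202 mol
Mole ratio: 1 mol CO2 / 1 mol CH4
Moles of CO2 = 2.9202 × (1/1) = 2.9202 mol
Theoretical yield = 2.9202 mol × 44.01 g/mol = 128.52 g
Actual yield = 114.4 g
Percent yield = (114.4 / 128.52) × 100% = 89.0%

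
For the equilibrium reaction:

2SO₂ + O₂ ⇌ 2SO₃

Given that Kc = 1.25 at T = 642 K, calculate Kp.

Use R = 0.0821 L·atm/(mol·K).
K_p = 0.0237

Δn = (moles gaseous products) − (moles gaseous reactants) = -1
T = 642 K; RT = 0.0821 × 642 = 52.7082
Kp = Kc·(RT)^Δn = 1.25 × (52.7082)^-1 = 1.25 × 0.0189724 = 0.0237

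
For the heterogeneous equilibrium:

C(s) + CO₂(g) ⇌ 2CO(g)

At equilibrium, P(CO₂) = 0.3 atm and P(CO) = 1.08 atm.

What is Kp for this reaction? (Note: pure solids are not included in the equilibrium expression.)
K_p = 3.888

Solid C is excluded.
Kp = P(CO)²/P(CO₂) = (1.08)²/0.3 = 1.166/0.3 = 3.888.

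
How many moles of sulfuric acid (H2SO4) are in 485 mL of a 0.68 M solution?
Moles = Molarity × Volume (L)
Moles = 0.68 M × 0.485 L = 0.3298 mol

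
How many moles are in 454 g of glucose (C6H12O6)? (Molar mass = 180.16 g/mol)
Moles = 454 g ÷ 180.16 g/mol = 2.52 mol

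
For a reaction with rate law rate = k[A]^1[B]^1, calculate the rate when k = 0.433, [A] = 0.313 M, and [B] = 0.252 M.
0.03415 M/s

rate = k·[A]^1·[B]^1 = 0.433·(0.313)^1·(0.252)^1 = 0.433·0.313·0.252 = 0.03415 M/s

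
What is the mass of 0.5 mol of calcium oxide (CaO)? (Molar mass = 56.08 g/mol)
Mass = 0.5 mol × 56.08 g/mol = 28.04 g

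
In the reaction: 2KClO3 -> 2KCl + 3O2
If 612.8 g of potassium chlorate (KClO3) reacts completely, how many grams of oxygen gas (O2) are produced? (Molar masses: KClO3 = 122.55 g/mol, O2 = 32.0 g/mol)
Moles of KClO3 = 612.8 g ÷ 122.55 g/mol = 5.00041 mol
Mole ratio: 3 mol O2 / 2 mol KClO3
Moles of O2 = 5.00041 × (3/2) = 7.50061 mol
Mass of O2 = 7.50061 mol × 32.0 g/mol = 240 g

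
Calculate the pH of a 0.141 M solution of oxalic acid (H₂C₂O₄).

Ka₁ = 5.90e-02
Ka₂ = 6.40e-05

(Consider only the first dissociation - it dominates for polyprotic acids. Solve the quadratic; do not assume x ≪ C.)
pH = 1.18

x² + Ka₁·x − Ka₁·C = 0 with Ka₁ = 5.90e-02, C = 0.141.
x = (−Ka₁ + √(Ka₁² + 4·Ka₁·C))/2 = 6.6361e-02 M, so pH = 1.18.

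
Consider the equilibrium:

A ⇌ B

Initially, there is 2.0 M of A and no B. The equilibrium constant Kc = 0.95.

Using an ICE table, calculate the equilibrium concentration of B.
[B] = 0.974 M

ICE: [A] = 2.0 − x, [B] = x.
Kc = x/(2.0 − x) = 0.95 ⇒ x = 0.95·2.0/(1 + 0.95) = 1.9/1.95 = 0.9744.
[B] = x = 0.974 M.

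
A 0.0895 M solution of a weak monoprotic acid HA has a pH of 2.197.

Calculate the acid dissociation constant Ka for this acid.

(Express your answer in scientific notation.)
K_a = 4.85e-04

[H⁺] = 10^(−pH) = 10^(−2.197) = 6.353e-03 M. For HA ⇌ H⁺ + A⁻, Ka = x²/(C − x) = (6.353e-03)²/(0.0895 − 6.353e-03) = 4.85e-04.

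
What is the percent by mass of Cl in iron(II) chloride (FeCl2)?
Mass of Cl in formula = 35.45 × 2 = 70.9 g/mol
Molar mass = 126.75 g/mol
% Cl = (70.9/126.75) × 100% = 55.94%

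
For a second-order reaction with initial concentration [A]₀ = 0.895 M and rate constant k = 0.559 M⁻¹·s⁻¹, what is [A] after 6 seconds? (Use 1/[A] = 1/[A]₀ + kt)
0.2236 M

1/[A] = 1/[A]₀ + k·t = 1/0.895 + (0.559)·(6) = 1.1173 + 3.3540 = 4.4713
[A] = 1/4.4713 = 0.2236 M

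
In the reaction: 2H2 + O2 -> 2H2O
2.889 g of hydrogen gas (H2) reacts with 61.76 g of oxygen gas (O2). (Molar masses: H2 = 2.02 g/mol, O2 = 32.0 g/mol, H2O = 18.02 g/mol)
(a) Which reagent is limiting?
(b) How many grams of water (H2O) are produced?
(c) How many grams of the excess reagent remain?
(a) H2, (b) 25.77 g, (c) 38.88 g

Moles of H2 = 2.889 g ÷ 2.02 g/mol = 1.4302 mol
Moles of O2 = 61.76 g ÷ 32.0 g/mol = 1.93 mol
Moles ÷ coefficient: H2: 1.4302/2 = 0.7151, O2: 1.93/1 = 1.93
(a) H2 has the smaller value, so H2 is the limiting reagent.
(b) Moles of H2O = 1.4302 mol H2 × (2/2) = 1.4302 mol; mass = 1.4302 mol × 18.02 g/mol = 25.77 g
(c) O2 consumed = 1.4302 × (1/2) = 0.715099 mol; remaining = 1.93 − 0.715099 = 1.2149 mol; mass = 1.2149 mol × 32.0 g/mol = 38.88 g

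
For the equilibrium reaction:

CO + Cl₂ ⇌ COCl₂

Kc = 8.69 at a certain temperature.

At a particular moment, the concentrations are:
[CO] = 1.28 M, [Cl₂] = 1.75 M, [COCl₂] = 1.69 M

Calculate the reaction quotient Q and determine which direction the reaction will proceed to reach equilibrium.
Q = 0.754, Q < K, reaction proceeds forward (toward products)

Q = ([COCl₂]) / ([CO] × [Cl₂])
  = ((1.69)) / ((1.28)·(1.75)) = 1.69/2.24 = 0.7545
Since Q = 0.7545 < Kc = 8.69, the reaction proceeds forward (toward products) to reach equilibrium.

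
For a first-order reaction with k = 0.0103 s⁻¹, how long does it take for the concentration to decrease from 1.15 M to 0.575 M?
67.30 s

From ln[A] = ln[A]₀ - k·t: t = ln([A]₀/[A])/k = ln(1.15/0.575)/0.0103 = ln(2.0000)/0.0103 = 0.6931/0.0103 = 67.30 s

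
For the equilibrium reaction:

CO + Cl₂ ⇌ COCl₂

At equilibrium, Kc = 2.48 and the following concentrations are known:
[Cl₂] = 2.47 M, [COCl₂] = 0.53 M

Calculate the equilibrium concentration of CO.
[CO] = 0.0865 M

Kc = ([COCl₂]) / ([CO] × [Cl₂]) = 2.48
[CO]^1 = (product terms)/(Kc · other reactant terms) = 0.53 / (2.48 · 2.47) = 0.086522
[CO] = 0.0865 M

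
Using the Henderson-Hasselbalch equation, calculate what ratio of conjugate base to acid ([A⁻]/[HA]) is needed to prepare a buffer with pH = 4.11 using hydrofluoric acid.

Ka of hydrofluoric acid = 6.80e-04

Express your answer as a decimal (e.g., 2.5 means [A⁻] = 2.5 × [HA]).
[A⁻]/[HA] = 8.760

pKa = −log(6.80e-04) = 3.1675. pH = pKa + log([A⁻]/[HA]). 4.11 = 3.1675 + log(ratio). log(ratio) = 4.11 − 3.1675 = 0.9425. ratio = 10^(0.9425) = 8.760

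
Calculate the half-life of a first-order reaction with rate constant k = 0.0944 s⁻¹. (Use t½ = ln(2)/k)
7.34 s

t½ = ln(2)/k = 0.6931/0.0944 = 7.34 s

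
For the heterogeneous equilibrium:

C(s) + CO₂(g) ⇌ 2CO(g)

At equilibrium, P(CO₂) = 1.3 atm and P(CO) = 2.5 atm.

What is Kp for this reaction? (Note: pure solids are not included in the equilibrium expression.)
K_p = 4.808

Solid C is excluded.
Kp = P(CO)²/P(CO₂) = (2.5)²/1.3 = 6.25/1.3 = 4.808.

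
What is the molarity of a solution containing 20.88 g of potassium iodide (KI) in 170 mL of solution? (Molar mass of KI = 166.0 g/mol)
Moles of KI = 20.88 g ÷ 166.0 g/mol = 0.125783 mol
Volume = 170 mL = 0.17 L
Molarity = 0.125783 mol ÷ 0.17 L = 0.7399 M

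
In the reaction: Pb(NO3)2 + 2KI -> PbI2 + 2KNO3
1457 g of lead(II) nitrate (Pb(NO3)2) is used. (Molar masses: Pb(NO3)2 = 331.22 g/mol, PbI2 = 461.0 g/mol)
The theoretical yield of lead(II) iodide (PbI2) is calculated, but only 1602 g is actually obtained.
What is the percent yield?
Moles of Pb(NO3)2 = 1457 g ÷ 331.22 g/mol = 4.39889 mol
Mole ratio: 1 mol PbI2 / 1 mol Pb(NO3)2
Moles of PbI2 = 4.39889 × (1/1) = 4.39889 mol
Theoretical yield = 4.39889 mol × 461.0 g/mol = 2027.9 g
Actual yield = 1602 g
Percent yield = (1602 / 2027.9) × 100% = 79.0%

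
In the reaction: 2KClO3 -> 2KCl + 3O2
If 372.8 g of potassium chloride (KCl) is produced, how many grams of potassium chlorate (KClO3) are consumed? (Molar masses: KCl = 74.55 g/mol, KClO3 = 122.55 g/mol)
Moles of KCl = 372.8 g ÷ 74.55 g/mol = 5.00067 mol
Mole ratio: 2 mol KClO3 / 2 mol KCl
Moles of KClO3 = 5.00067 × (2/2) = 5.00067 mol
Mass of KClO3 = 5.00067 mol × 122.55 g/mol = 612.8 g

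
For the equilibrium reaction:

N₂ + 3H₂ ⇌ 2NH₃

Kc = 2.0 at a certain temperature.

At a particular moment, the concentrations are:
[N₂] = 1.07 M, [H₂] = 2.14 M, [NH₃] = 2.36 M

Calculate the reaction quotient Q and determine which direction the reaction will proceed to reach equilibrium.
Q = 0.531, Q < K, reaction proceeds forward (toward products)

Q = ([NH₃]^2) / ([N₂] × [H₂]^3)
  = ((2.36)^2) / ((1.07)·(2.14)^3) = 5.5696/10.486 = 0.5311
Since Q = 0.5311 < Kc = 2.0, the reaction proceeds forward (toward products) to reach equilibrium.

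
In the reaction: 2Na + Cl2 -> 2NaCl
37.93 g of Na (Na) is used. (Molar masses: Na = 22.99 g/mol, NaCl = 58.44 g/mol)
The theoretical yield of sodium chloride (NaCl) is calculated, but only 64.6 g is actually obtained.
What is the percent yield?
Moles of Na = 37.93 g ÷ 22.99 g/mol = 1.64985 mol
Mole ratio: 2 mol NaCl / 2 mol Na
Moles of NaCl = 1.64985 × (2/2) = 1.64985 mol
Theoretical yield = 1.64985 mol × 58.44 g/mol = 96.417 g
Actual yield = 64.6 g
Percent yield = (64.6 / 96.417) × 100% = 67.0%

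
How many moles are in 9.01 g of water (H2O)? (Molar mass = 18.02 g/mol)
Moles = 9.01 g ÷ 18.02 g/mol = 0.5 mol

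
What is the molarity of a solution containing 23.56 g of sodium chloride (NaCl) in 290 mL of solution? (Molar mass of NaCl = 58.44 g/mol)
Moles of NaCl = 23.56 g ÷ 58.44 g/mol = 0.403149 mol
Volume = 290 mL = 0.29 L
Molarity = 0.403149 mol ÷ 0.29 L = 1.39 M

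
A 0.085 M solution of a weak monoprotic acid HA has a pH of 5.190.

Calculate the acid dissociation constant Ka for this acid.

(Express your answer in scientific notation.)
K_a = 4.90e-10

[H⁺] = 10^(−pH) = 10^(−5.190) = 6.457e-06 M. For HA ⇌ H⁺ + A⁻, Ka = x²/(C − x) = (6.457e-06)²/(0.085 − 6.457e-06) = 4.90e-10.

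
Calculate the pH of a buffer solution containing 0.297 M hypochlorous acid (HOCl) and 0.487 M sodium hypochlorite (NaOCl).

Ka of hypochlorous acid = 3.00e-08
pH = 7.74

pKa = -log(3.00e-08) = 7.52. pH = pKa + log([A⁻]/[HA]) = 7.52 + log(0.487/0.297)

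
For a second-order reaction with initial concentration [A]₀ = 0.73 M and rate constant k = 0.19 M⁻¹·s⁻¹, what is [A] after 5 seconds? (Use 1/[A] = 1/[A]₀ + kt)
0.4311 M

1/[A] = 1/[A]₀ + k·t = 1/0.73 + (0.19)·(5) = 1.3699 + 0.9500 = 2.3199
[A] = 1/2.3199 = 0.4311 M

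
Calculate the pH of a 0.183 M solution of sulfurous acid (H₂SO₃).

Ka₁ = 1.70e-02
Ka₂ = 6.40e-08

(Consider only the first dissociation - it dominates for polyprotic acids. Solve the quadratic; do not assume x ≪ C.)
pH = 1.32

x² + Ka₁·x − Ka₁·C = 0 with Ka₁ = 1.70e-02, C = 0.183.
x = (−Ka₁ + √(Ka₁² + 4·Ka₁·C))/2 = 4.7920e-02 M, so pH = 1.32.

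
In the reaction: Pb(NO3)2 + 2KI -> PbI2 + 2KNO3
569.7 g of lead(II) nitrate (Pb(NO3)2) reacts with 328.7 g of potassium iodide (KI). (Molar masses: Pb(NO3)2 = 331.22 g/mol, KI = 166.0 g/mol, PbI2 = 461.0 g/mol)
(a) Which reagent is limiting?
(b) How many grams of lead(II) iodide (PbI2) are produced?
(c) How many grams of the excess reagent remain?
(a) KI, (b) 456.4 g, (c) 241.8 g

Moles of Pb(NO3)2 = 569.7 g ÷ 331.22 g/mol = 1.72 mol
Moles of KI = 328.7 g ÷ 166.0 g/mol = 1.98012 mol
Moles ÷ coefficient: Pb(NO3)2: 1.72/1 = 1.72, KI: 1.98012/2 = 0.9901
(a) KI has the smaller value, so KI is the limiting reagent.
(b) Moles of PbI2 = 1.98012 mol KI × (1/2) = 0.99006 mol; mass = 0.99006 mol × 461.0 g/mol = 456.4 g
(c) Pb(NO3)2 consumed = 1.98012 × (1/2) = 0.99006 mol; remaining = 1.72 − 0.99006 = 0.729945 mol; mass = 0.729945 mol × 331.22 g/mol = 241.8 g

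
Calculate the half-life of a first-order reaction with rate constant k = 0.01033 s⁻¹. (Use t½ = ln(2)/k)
67.10 s

t½ = ln(2)/k = 0.6931/0.01033 = 67.10 s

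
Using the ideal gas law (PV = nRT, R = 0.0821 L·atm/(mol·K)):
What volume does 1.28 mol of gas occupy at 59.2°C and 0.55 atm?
T = 59.2°C + 273.15 = 332.35 K
V = nRT/P = (1.28 × 0.0821 × 332.35) / 0.55
V = 63.50 L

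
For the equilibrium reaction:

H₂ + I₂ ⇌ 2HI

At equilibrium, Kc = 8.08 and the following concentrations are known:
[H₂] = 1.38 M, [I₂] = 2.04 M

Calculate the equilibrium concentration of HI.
[HI] = 4.7694 M

Kc = ([HI]^2) / ([H₂] × [I₂]) = 8.08
[HI]^2 = Kc · (reactant terms)/(other product terms) = 8.08 · 2.8152 / 1 = 22.747
[HI] = (22.747)^(1/2) = 4.7694 M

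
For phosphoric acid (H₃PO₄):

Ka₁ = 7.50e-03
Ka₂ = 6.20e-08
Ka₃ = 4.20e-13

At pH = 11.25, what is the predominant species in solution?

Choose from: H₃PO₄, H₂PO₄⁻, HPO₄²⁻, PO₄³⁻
HPO₄²⁻

pKa1 = 2.12, pKa2 = 7.21, pKa3 = 12.38. Each pKa is the crossover between adjacent species; pH = 11.25 lies in the region where HPO₄²⁻ predominates.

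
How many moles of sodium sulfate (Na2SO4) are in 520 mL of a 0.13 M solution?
Moles = Molarity × Volume (L)
Moles = 0.13 M × 0.52 L = 0.0676 mol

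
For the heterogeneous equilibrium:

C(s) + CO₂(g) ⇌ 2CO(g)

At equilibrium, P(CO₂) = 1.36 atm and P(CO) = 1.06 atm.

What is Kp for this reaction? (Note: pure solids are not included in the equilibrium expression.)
K_p = 0.826

Solid C is excluded.
Kp = P(CO)²/P(CO₂) = (1.06)²/1.36 = 1.124/1.36 = 0.826.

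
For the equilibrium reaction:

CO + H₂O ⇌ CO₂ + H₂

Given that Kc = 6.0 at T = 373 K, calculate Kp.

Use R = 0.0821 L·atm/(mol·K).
K_p = 6.0000

Δn = (moles gaseous products) − (moles gaseous reactants) = 0
T = 373 K; RT = 0.0821 × 373 = 30.6233
Kp = Kc·(RT)^Δn = 6.0 × (30.6233)^0 = 6.0 × 1 = 6.0000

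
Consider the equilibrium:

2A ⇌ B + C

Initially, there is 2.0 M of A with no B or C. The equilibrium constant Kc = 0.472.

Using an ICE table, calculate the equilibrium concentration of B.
[B] = 0.579 M

ICE: [A] = 2.0 − 2x, [B] = [C] = x.
Kc = x²/(2.0 − 2x)² = 0.472 ⇒ √Kc = x/(2.0 − 2x).
x = √0.472·2.0/(1 + 2√0.472) = 0.68702·2.0/2.374 = 0.57878.
[B] = x = 0.579 M.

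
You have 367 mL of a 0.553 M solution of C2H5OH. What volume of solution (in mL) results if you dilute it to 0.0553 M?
Using M₁V₁ = M₂V₂:
0.553 × 367 = 0.0553 × V₂
V₂ = (0.553 × 367) / 0.0553 = 3670 mL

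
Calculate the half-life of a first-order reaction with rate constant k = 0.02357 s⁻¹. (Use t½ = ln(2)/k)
29.41 s

t½ = ln(2)/k = 0.6931/0.02357 = 29.41 s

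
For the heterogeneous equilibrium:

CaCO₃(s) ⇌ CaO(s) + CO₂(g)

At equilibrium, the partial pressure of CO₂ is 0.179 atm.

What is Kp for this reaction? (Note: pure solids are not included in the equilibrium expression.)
K_p = 0.179

Solids (CaCO₃, CaO) have activity 1 and are excluded.
Kp = P(CO₂) = 0.179.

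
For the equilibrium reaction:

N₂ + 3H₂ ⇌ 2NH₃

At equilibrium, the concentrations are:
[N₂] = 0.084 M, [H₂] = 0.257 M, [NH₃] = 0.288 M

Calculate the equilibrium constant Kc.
K_c = 58.1710

Kc = ([NH₃]^2) / ([N₂] × [H₂]^3)
   = ((0.288)^2) / ((0.084)·(0.257)^3)
   = 0.082944 / 0.0014259 = 58.1710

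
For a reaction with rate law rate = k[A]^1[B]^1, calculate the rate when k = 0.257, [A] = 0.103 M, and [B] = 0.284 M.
0.007518 M/s

rate = k·[A]^1·[B]^1 = 0.257·(0.103)^1·(0.284)^1 = 0.257·0.103·0.284 = 0.007518 M/s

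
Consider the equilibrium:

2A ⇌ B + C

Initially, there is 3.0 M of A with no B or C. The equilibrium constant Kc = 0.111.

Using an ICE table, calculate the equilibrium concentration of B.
[B] = 0.600 M

ICE: [A] = 3.0 − 2x, [B] = [C] = x.
Kc = x²/(3.0 − 2x)² = 0.111 ⇒ √Kc = x/(3.0 − 2x).
x = √0.111·3.0/(1 + 2√0.111) = 0.33317·3.0/1.6663 = 0.59982.
[B] = x = 0.600 M.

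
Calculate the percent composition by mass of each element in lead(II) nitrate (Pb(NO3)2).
Pb: 62.56%, N: 8.46%, O: 28.98%

Molar mass of Pb(NO3)2 = 331.22 g/mol
% Pb = (1 × 207.2) / 331.22 × 100% = 207.2 / 331.22 × 100% = 62.56%
% N = (2 × 14.01) / 331.22 × 100% = 28.02 / 331.22 × 100% = 8.46%
% O = (6 × 16.0) / 331.22 × 100% = 96 / 331.22 × 100% = 28.98%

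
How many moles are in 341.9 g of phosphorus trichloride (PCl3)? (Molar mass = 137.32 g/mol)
Moles = 341.9 g ÷ 137.32 g/mol = 2.49 mol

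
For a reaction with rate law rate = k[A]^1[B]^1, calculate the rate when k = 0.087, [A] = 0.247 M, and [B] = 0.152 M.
0.003266 M/s

rate = k·[A]^1·[B]^1 = 0.087·(0.247)^1·(0.152)^1 = 0.087·0.247·0.152 = 0.003266 M/s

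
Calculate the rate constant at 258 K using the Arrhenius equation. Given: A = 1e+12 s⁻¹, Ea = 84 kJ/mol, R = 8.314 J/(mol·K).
9.83e-06 s⁻¹

k = A·exp(-Ea/(R·T)) = 1e+12·exp(-84000/(8.314·258)) = 1e+12·exp(-39.1606) = 1e+12·9.8346e-18 = 9.83e-06 s⁻¹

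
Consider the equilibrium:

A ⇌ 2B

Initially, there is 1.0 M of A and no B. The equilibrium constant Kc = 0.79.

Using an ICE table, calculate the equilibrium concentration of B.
[B] = 0.713 M

ICE: [A] = 1.0 − x, [B] = 2x.
Kc = (2x)²/(1.0 − x) = 0.79 ⇒ 4x² + 0.79x − 0.79 = 0.
x = (−0.79 + √(0.79² + 4·4·0.79))/(2·4) = (−0.79 + √13.264)/8 = 0.3565.
[B] = 2x = 0.713 M.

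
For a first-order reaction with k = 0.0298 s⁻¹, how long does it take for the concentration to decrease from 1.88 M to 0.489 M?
45.19 s

From ln[A] = ln[A]₀ - k·t: t = ln([A]₀/[A])/k = ln(1.88/0.489)/0.0298 = ln(3.8446)/0.0298 = 1.3467/0.0298 = 45.19 s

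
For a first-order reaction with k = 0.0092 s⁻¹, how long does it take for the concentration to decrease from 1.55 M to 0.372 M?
155.12 s

From ln[A] = ln[A]₀ - k·t: t = ln([A]₀/[A])/k = ln(1.55/0.372)/0.0092 = ln(4.1667)/0.0092 = 1.4271/0.0092 = 155.12 s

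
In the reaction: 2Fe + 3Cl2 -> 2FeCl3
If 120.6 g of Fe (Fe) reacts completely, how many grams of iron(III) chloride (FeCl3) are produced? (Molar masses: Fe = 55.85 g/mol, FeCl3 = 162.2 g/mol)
Moles of Fe = 120.6 g ÷ 55.85 g/mol = 2.15936 mol
Mole ratio: 2 mol FeCl3 / 2 mol Fe
Moles of FeCl3 = 2.15936 × (2/2) = 2.15936 mol
Mass of FeCl3 = 2.15936 mol × 162.2 g/mol = 350.2 g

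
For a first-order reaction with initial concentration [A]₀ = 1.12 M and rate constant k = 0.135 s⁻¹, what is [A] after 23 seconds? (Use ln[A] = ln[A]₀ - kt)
0.0502 M

ln[A] = ln[A]₀ - k·t = ln(1.12) - (0.135)·(23) = 0.1133 - 3.1050 = -2.9917
[A] = e^(-2.9917) = 0.0502 M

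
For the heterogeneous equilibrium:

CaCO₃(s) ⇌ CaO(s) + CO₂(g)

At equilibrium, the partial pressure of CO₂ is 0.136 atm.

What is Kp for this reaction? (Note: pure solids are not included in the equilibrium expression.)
K_p = 0.136

Solids (CaCO₃, CaO) have activity 1 and are excluded.
Kp = P(CO₂) = 0.136.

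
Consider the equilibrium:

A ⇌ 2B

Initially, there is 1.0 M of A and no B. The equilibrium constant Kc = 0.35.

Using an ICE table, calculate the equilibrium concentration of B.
[B] = 0.511 M

ICE: [A] = 1.0 − x, [B] = 2x.
Kc = (2x)²/(1.0 − x) = 0.35 ⇒ 4x² + 0.35x − 0.35 = 0.
x = (−0.35 + √(0.35² + 4·4·0.35))/(2·4) = (−0.35 + √5.7225)/8 = 0.25527.
[B] = 2x = 0.511 M.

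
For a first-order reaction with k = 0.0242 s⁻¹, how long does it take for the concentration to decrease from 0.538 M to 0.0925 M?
72.75 s

From ln[A] = ln[A]₀ - k·t: t = ln([A]₀/[A])/k = ln(0.538/0.0925)/0.0242 = ln(5.8162)/0.0242 = 1.7606/0.0242 = 72.75 s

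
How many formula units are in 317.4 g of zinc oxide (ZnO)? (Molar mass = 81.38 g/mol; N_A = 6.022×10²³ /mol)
Moles = 317.4 g ÷ 81.38 g/mol = 3.90022 mol
Formula units = 3.90022 mol × 6.022×10²³ /mol = 2.349e+24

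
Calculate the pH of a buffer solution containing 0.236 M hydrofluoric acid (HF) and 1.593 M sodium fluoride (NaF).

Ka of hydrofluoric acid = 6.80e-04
pH = 4.00

pKa = -log(6.80e-04) = 3.17. pH = pKa + log([A⁻]/[HA]) = 3.17 + log(1.593/0.236)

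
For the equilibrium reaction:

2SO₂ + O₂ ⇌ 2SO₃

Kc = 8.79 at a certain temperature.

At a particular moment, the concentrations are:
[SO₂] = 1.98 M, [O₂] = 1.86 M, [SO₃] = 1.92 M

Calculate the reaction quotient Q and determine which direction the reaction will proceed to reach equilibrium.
Q = 0.506, Q < K, reaction proceeds forward (toward products)

Q = ([SO₃]^2) / ([SO₂]^2 × [O₂])
  = ((1.92)^2) / ((1.98)^2·(1.86)) = 3.6864/7.2919 = 0.5055
Since Q = 0.5055 < Kc = 8.79, the reaction proceeds forward (toward products) to reach equilibrium.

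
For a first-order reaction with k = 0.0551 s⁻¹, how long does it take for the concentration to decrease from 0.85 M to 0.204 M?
25.90 s

From ln[A] = ln[A]₀ - k·t: t = ln([A]₀/[A])/k = ln(0.85/0.204)/0.0551 = ln(4.1667)/0.0551 = 1.4271/0.0551 = 25.90 s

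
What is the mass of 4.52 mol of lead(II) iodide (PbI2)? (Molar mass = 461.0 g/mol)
Mass = 4.52 mol × 461.0 g/mol = 2084 g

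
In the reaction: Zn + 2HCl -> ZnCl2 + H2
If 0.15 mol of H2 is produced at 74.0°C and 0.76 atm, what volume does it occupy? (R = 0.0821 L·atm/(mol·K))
T = 74.0°C + 273.15 = 347.15 K
V = nRT/P = (0.15 × 0.0821 × 347.15) / 0.76
V = 5.63 L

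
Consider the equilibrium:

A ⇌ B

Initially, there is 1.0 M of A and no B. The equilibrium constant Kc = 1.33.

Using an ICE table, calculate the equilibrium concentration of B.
[B] = 0.571 M

ICE: [A] = 1.0 − x, [B] = x.
Kc = x/(1.0 − x) = 1.33 ⇒ x = 1.33·1.0/(1 + 1.33) = 1.33/2.33 = 0.5708.
[B] = x = 0.571 M.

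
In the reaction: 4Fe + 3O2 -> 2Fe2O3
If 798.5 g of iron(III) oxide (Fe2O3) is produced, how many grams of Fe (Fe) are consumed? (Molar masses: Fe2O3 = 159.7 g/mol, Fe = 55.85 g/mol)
Moles of Fe2O3 = 798.5 g ÷ 159.7 g/mol = 5 mol
Mole ratio: 4 mol Fe / 2 mol Fe2O3
Moles of Fe = 5 × (4/2) = 10 mol
Mass of Fe = 10 mol × 55.85 g/mol = 558.5 g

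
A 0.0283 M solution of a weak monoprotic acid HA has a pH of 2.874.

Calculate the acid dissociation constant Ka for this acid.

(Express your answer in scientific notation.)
K_a = 6.63e-05

[H⁺] = 10^(−pH) = 10^(−2.874) = 1.337e-03 M. For HA ⇌ H⁺ + A⁻, Ka = x²/(C − x) = (1.337e-03)²/(0.0283 − 1.337e-03) = 6.63e-05.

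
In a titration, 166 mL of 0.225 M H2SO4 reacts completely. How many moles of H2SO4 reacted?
Moles = Molarity × Volume (L)
Moles = 0.225 M × 0.166 L = 0.03735 mol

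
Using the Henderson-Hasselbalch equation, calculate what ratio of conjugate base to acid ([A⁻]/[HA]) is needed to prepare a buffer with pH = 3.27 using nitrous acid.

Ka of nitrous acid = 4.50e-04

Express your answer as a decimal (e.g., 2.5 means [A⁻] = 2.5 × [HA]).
[A⁻]/[HA] = 0.838

pKa = −log(4.50e-04) = 3.3468. pH = pKa + log([A⁻]/[HA]). 3.27 = 3.3468 + log(ratio). log(ratio) = 3.27 − 3.3468 = -0.0768. ratio = 10^(-0.0768) = 0.838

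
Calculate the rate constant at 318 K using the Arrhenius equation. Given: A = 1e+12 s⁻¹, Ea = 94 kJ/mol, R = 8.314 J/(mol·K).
3.62e-04 s⁻¹

k = A·exp(-Ea/(R·T)) = 1e+12·exp(-94000/(8.314·318)) = 1e+12·exp(-35.5542) = 1e+12·3.6225e-16 = 3.62e-04 s⁻¹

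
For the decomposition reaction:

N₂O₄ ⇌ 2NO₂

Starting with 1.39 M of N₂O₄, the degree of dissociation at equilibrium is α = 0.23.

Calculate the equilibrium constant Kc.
K_c = 0.3820

x = α·[A]₀ = 0.23 × 1.39 = 0.3197 M dissociated.
At eq: [N₂O₄] = 1.39 − 0.3197 = 1.07 M; [NO₂] = 2x = 0.6394 M.
Kc = [NO₂]²/[N₂O₄] = (0.6394)²/1.07 = 0.382.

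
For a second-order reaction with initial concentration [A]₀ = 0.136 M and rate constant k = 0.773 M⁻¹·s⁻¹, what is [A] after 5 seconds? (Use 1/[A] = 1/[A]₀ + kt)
0.0891 M

1/[A] = 1/[A]₀ + k·t = 1/0.136 + (0.773)·(5) = 7.3529 + 3.8650 = 11.2179
[A] = 1/11.2179 = 0.0891 M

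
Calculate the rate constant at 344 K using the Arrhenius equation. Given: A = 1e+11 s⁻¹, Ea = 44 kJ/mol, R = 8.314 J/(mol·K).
2.08e+04 s⁻¹

k = A·exp(-Ea/(R·T)) = 1e+11·exp(-44000/(8.314·344)) = 1e+11·exp(-15.3845) = 1e+11·2.0825e-07 = 2.08e+04 s⁻¹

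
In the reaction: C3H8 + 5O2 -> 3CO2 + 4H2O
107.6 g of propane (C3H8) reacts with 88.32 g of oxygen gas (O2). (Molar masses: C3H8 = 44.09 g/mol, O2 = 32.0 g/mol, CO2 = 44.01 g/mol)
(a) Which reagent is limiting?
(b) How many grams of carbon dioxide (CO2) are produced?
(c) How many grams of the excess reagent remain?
(a) O2, (b) 72.88 g, (c) 83.26 g

Moles of C3H8 = 107.6 g ÷ 44.09 g/mol = 2.44046 mol
Moles of O2 = 88.32 g ÷ 32.0 g/mol = 2.76 mol
Moles ÷ coefficient: C3H8: 2.44046/1 = 2.44, O2: 2.76/5 = 0.552
(a) O2 has the smaller value, so O2 is the limiting reagent.
(b) Moles of CO2 = 2.76 mol O2 × (3/5) = 1.656 mol; mass = 1.656 mol × 44.01 g/mol = 72.88 g
(c) C3H8 consumed = 2.76 × (1/5) = 0.552 mol; remaining = 2.44046 − 0.552 = 1.88846 mol; mass = 1.88846 mol × 44.09 g/mol = 83.26 g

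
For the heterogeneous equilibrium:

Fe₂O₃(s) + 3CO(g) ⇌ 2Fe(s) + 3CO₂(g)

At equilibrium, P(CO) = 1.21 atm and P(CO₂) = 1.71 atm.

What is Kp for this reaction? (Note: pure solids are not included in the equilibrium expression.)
K_p = 2.822

Solids (Fe₂O₃, Fe) are excluded.
Kp = P(CO₂)³/P(CO)³ = (1.71)³/(1.21)³ = 5/1.772 = 2.822.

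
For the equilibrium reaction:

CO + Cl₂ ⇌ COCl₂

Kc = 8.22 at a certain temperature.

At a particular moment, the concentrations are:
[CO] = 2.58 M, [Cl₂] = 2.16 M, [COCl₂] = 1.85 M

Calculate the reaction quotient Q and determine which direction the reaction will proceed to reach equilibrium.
Q = 0.332, Q < K, reaction proceeds forward (toward products)

Q = ([COCl₂]) / ([CO] × [Cl₂])
  = ((1.85)) / ((2.58)·(2.16)) = 1.85/5.5728 = 0.332
Since Q = 0.332 < Kc = 8.22, the reaction proceeds forward (toward products) to reach equilibrium.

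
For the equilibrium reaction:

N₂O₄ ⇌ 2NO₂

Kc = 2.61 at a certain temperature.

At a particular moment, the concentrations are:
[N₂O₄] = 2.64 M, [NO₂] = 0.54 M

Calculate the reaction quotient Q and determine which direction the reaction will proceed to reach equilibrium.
Q = 0.110, Q < K, reaction proceeds forward (toward products)

Q = ([NO₂]^2) / ([N₂O₄])
  = ((0.54)^2) / ((2.64)) = 0.2916/2.64 = 0.1105
Since Q = 0.1105 < Kc = 2.61, the reaction proceeds forward (toward products) to reach equilibrium.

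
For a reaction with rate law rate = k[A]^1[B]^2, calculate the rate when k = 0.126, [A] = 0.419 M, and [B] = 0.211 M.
0.00235 M/s

rate = k·[A]^1·[B]^2 = 0.126·(0.419)^1·(0.211)^2 = 0.126·0.419·0.044521 = 0.00235 M/s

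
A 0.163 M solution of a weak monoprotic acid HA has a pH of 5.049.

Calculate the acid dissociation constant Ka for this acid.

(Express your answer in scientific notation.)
K_a = 4.90e-10

[H⁺] = 10^(−pH) = 10^(−5.049) = 8.933e-06 M. For HA ⇌ H⁺ + A⁻, Ka = x²/(C − x) = (8.933e-06)²/(0.163 − 8.933e-06) = 4.90e-10.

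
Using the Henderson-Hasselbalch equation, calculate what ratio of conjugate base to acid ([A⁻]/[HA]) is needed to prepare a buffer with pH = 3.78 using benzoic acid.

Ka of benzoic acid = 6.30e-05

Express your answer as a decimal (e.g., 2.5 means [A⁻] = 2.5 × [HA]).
[A⁻]/[HA] = 0.380

pKa = −log(6.30e-05) = 4.2007. pH = pKa + log([A⁻]/[HA]). 3.78 = 4.2007 + log(ratio). log(ratio) = 3.78 − 4.2007 = -0.4207. ratio = 10^(-0.4207) = 0.380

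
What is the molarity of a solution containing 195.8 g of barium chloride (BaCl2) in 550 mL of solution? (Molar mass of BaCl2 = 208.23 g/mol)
Moles of BaCl2 = 195.8 g ÷ 208.23 g/mol = 0.940306 mol
Volume = 550 mL = 0.55 L
Molarity = 0.940306 mol ÷ 0.55 L = 1.71 M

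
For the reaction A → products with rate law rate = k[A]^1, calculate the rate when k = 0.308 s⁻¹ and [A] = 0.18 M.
0.05544 M/s

rate = k·[A]^1 = 0.308·(0.18)^1 = 0.308·0.18 = 0.05544 M/s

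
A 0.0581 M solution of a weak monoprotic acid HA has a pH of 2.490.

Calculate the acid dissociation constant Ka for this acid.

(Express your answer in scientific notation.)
K_a = 1.91e-04

[H⁺] = 10^(−pH) = 10^(−2.490) = 3.236e-03 M. For HA ⇌ H⁺ + A⁻, Ka = x²/(C − x) = (3.236e-03)²/(0.0581 − 3.236e-03) = 1.91e-04.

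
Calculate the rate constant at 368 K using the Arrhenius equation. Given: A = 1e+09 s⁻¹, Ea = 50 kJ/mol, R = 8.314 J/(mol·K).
7.99e+01 s⁻¹

k = A·exp(-Ea/(R·T)) = 1e+09·exp(-50000/(8.314·368)) = 1e+09·exp(-16.3423) = 1e+09·7.9918e-08 = 7.99e+01 s⁻¹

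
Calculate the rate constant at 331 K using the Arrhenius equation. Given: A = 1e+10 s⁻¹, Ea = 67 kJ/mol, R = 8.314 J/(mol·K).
2.67e-01 s⁻¹

k = A·exp(-Ea/(R·T)) = 1e+10·exp(-67000/(8.314·331)) = 1e+10·exp(-24.3465) = 1e+10·2.6696e-11 = 2.67e-01 s⁻¹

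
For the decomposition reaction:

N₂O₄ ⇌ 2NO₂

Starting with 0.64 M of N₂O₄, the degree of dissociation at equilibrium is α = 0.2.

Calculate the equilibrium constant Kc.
K_c = 0.1280

x = α·[A]₀ = 0.2 × 0.64 = 0.128 M dissociated.
At eq: [N₂O₄] = 0.64 − 0.128 = 0.512 M; [NO₂] = 2x = 0.256 M.
Kc = [NO₂]²/[N₂O₄] = (0.256)²/0.512 = 0.128.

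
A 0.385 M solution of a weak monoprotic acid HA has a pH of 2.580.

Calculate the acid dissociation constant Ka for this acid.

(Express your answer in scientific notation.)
K_a = 1.81e-05

[H⁺] = 10^(−pH) = 10^(−2.580) = 2.630e-03 M. For HA ⇌ H⁺ + A⁻, Ka = x²/(C − x) = (2.630e-03)²/(0.385 − 2.630e-03) = 1.81e-05.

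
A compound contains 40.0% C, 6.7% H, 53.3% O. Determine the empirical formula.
Moles of C = 40.0 g / 12.01 g/mol = 3.331 mol
Moles of H = 6.7 g / 1.008 g/mol = 6.647 mol
Moles of O = 53.3 g / 16.0 g/mol = 3.331 mol

Smallest moles = 3.331
Divide all by smallest:
C: 3.331 / 3.331 = 1.00
H: 6.647 / 3.331 = 2.00
O: 3.331 / 3.331 = 1.00

Empirical formula: CH2O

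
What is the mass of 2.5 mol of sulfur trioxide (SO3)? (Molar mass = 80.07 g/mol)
Mass = 2.5 mol × 80.07 g/mol = 200.2 g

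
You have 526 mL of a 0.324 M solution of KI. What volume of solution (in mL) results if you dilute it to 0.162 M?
Using M₁V₁ = M₂V₂:
0.324 × 526 = 0.162 × V₂
V₂ = (0.324 × 526) / 0.162 = 1052 mL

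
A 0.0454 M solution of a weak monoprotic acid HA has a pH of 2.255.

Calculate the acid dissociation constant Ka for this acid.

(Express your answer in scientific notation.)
K_a = 7.76e-04

[H⁺] = 10^(−pH) = 10^(−2.255) = 5.559e-03 M. For HA ⇌ H⁺ + A⁻, Ka = x²/(C − x) = (5.559e-03)²/(0.0454 − 5.559e-03) = 7.76e-04.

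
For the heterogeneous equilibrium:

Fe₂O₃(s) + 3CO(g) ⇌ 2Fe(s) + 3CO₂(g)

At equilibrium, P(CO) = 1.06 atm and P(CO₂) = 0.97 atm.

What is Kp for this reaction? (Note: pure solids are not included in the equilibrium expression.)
K_p = 0.766

Solids (Fe₂O₃, Fe) are excluded.
Kp = P(CO₂)³/P(CO)³ = (0.97)³/(1.06)³ = 0.9127/1.191 = 0.766.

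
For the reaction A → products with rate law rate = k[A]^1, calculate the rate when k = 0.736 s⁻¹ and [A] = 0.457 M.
0.3364 M/s

rate = k·[A]^1 = 0.736·(0.457)^1 = 0.736·0.457 = 0.3364 M/s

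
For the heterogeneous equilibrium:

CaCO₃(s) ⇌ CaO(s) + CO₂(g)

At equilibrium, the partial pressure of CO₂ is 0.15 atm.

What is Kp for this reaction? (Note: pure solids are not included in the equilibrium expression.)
K_p = 0.15

Solids (CaCO₃, CaO) have activity 1 and are excluded.
Kp = P(CO₂) = 0.15.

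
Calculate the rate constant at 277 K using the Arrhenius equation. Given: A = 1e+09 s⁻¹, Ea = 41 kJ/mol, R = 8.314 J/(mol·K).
1.85e+01 s⁻¹

k = A·exp(-Ea/(R·T)) = 1e+09·exp(-41000/(8.314·277)) = 1e+09·exp(-17.8030) = 1e+09·1.8546e-08 = 1.85e+01 s⁻¹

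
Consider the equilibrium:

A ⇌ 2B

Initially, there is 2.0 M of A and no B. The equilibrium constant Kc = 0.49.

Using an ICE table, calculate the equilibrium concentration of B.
[B] = 0.875 M

ICE: [A] = 2.0 − x, [B] = 2x.
Kc = (2x)²/(2.0 − x) = 0.49 ⇒ 4x² + 0.49x − 0.98 = 0.
x = (−0.49 + √(0.49² + 4·4·0.98))/(2·4) = (−0.49 + √15.92)/8 = 0.4375.
[B] = 2x = 0.875 M.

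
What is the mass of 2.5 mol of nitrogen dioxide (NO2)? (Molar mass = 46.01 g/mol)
Mass = 2.5 mol × 46.01 g/mol = 115 g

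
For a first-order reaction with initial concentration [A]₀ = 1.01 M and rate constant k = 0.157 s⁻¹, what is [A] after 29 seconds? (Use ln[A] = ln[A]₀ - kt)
0.0106 M

ln[A] = ln[A]₀ - k·t = ln(1.01) - (0.157)·(29) = 0.0100 - 4.5530 = -4.5430
[A] = e^(-4.5430) = 0.0106 M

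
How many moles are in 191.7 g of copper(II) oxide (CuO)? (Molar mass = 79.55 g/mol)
Moles = 191.7 g ÷ 79.55 g/mol = 2.41 mol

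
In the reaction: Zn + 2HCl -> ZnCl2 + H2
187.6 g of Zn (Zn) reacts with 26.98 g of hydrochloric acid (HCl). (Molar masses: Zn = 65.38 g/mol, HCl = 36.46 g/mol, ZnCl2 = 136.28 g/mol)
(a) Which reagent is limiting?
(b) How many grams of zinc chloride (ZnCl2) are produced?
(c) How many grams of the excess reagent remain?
(a) HCl, (b) 50.42 g, (c) 163.4 g

Moles of Zn = 187.6 g ÷ 65.38 g/mol = 2.86938 mol
Moles of HCl = 26.98 g ÷ 36.46 g/mol = 0.739989 mol
Moles ÷ coefficient: Zn: 2.86938/1 = 2.869, HCl: 0.739989/2 = 0.37
(a) HCl has the smaller value, so HCl is the limiting reagent.
(b) Moles of ZnCl2 = 0.739989 mol HCl × (1/2) = 0.369995 mol; mass = 0.369995 mol × 136.28 g/mol = 50.42 g
(c) Zn consumed = 0.739989 × (1/2) = 0.369995 mol; remaining = 2.86938 − 0.369995 = 2.49938 mol; mass = 2.49938 mol × 65.38 g/mol = 163.4 g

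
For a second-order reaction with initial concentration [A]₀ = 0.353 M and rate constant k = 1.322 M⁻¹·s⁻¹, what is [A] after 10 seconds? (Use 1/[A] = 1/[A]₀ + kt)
0.0623 M

1/[A] = 1/[A]₀ + k·t = 1/0.353 + (1.322)·(10) = 2.8329 + 13.2200 = 16.0529
[A] = 1/16.0529 = 0.0623 M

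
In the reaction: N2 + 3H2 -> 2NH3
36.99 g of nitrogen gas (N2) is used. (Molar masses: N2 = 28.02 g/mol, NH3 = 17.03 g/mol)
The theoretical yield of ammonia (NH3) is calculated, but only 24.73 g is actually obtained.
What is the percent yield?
Moles of N2 = 36.99 g ÷ 28.02 g/mol = 1.32013 mol
Mole ratio: 2 mol NH3 / 1 mol N2
Moles of NH3 = 1.32013 × (2/1) = 2.64026 mol
Theoretical yield = 2.64026 mol × 17.03 g/mol = 44.964 g
Actual yield = 24.73 g
Percent yield = (24.73 / 44.964) × 100% = 55.0%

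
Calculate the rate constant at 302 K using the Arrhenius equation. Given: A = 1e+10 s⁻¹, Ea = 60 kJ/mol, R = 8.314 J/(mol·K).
4.19e-01 s⁻¹

k = A·exp(-Ea/(R·T)) = 1e+10·exp(-60000/(8.314·302)) = 1e+10·exp(-23.8965) = 1e+10·4.1868e-11 = 4.19e-01 s⁻¹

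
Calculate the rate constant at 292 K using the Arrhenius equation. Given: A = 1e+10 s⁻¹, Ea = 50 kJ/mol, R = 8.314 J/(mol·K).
1.14e+01 s⁻¹

k = A·exp(-Ea/(R·T)) = 1e+10·exp(-50000/(8.314·292)) = 1e+10·exp(-20.5957) = 1e+10·1.1360e-09 = 1.14e+01 s⁻¹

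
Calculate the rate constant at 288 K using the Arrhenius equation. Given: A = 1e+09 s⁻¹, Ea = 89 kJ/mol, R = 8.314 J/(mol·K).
7.20e-08 s⁻¹

k = A·exp(-Ea/(R·T)) = 1e+09·exp(-89000/(8.314·288)) = 1e+09·exp(-37.1696) = 1e+09·7.2022e-17 = 7.20e-08 s⁻¹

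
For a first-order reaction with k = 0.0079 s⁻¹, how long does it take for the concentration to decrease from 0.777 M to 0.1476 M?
210.24 s

From ln[A] = ln[A]₀ - k·t: t = ln([A]₀/[A])/k = ln(0.777/0.1476)/0.0079 = ln(5.2642)/0.0079 = 1.6609/0.0079 = 210.24 s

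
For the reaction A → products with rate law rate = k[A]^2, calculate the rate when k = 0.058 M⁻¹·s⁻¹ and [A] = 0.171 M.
0.001696 M/s

rate = k·[A]^2 = 0.058·(0.171)^2 = 0.058·0.029241 = 0.001696 M/s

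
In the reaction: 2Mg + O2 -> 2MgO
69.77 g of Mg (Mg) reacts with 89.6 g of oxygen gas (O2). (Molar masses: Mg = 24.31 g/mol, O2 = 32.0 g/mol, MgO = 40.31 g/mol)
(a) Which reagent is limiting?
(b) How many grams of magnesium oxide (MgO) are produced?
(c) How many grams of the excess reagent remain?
(a) Mg, (b) 115.7 g, (c) 43.68 g

Moles of Mg = 69.77 g ÷ 24.31 g/mol = 2.87001 mol
Moles of O2 = 89.6 g ÷ 32.0 g/mol = 2.8 mol
Moles ÷ coefficient: Mg: 2.87001/2 = 1.435, O2: 2.8/1 = 2.8
(a) Mg has the smaller value, so Mg is the limiting reagent.
(b) Moles of MgO = 2.87001 mol Mg × (2/2) = 2.87001 mol; mass = 2.87001 mol × 40.31 g/mol = 115.7 g
(c) O2 consumed = 2.87001 × (1/2) = 1.43501 mol; remaining = 2.8 − 1.43501 = 1.36499 mol; mass = 1.36499 mol × 32.0 g/mol = 43.68 g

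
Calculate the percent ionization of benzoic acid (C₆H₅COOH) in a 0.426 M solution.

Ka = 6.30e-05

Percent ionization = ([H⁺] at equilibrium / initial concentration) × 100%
Percent ionization = 1.21%

Let x = [H⁺]. Ka = x²/(C - x) ⇒ x² + (6.30e-05)x - (6.30e-05)(0.426) = 0. x = 5.1491e-03. Percent = (5.1491e-03/0.426) × 100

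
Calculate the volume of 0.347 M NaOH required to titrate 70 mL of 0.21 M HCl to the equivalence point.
V_{base} = 42.4 mL

At equivalence: moles acid = moles base.
moles HCl = 0.21 M × 0.07 L = 0.0147 mol
V_NaOH = 0.0147 mol ÷ 0.347 M = 0.04236 L = 42.4 mL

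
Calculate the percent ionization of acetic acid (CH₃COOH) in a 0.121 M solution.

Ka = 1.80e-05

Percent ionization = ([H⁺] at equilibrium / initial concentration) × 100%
Percent ionization = 1.21%

Let x = [H⁺]. Ka = x²/(C - x) ⇒ x² + (1.80e-05)x - (1.80e-05)(0.121) = 0. x = 1.4668e-03. Percent = (1.4668e-03/0.121) × 100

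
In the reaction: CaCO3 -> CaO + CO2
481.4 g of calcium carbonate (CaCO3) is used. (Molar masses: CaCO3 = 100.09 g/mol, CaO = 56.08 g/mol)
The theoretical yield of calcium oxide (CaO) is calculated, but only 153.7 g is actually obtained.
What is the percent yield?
Moles of CaCO3 = 481.4 g ÷ 100.09 g/mol = 4.80967 mol
Mole ratio: 1 mol CaO / 1 mol CaCO3
Moles of CaO = 4.80967 × (1/1) = 4.80967 mol
Theoretical yield = 4.80967 mol × 56.08 g/mol = 269.73 g
Actual yield = 153.7 g
Percent yield = (153.7 / 269.73) × 100% = 57.0%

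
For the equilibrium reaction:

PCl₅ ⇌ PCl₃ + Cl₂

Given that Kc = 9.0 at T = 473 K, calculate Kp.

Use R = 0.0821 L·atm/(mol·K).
K_p = 349.4997

Δn = (moles gaseous products) − (moles gaseous reactants) = 1
T = 473 K; RT = 0.0821 × 473 = 38.8333
Kp = Kc·(RT)^Δn = 9.0 × (38.8333)^1 = 9.0 × 38.8333 = 349.4997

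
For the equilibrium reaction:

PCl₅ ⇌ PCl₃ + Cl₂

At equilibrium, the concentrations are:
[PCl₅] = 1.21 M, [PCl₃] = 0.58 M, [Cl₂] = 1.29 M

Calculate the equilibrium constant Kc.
K_c = 0.6183

Kc = ([PCl₃] × [Cl₂]) / ([PCl₅])
   = ((0.58)·(1.29)) / ((1.21))
   = 0.7482 / 1.21 = 0.6183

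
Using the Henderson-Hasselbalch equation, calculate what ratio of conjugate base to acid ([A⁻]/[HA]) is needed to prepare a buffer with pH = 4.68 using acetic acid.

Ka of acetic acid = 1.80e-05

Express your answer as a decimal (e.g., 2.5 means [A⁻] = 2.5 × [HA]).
[A⁻]/[HA] = 0.862

pKa = −log(1.80e-05) = 4.7447. pH = pKa + log([A⁻]/[HA]). 4.68 = 4.7447 + log(ratio). log(ratio) = 4.68 − 4.7447 = -0.0647. ratio = 10^(-0.0647) = 0.862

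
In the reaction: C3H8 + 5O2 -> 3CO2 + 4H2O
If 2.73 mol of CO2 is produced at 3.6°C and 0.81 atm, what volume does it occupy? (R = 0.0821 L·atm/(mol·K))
T = 3.6°C + 273.15 = 276.75 K
V = nRT/P = (2.73 × 0.0821 × 276.75) / 0.81
V = 76.58 L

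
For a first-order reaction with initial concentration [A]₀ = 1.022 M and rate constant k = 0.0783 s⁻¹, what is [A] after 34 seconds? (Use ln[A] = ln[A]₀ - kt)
0.0713 M

ln[A] = ln[A]₀ - k·t = ln(1.022) - (0.0783)·(34) = 0.0218 - 2.6622 = -2.6404
[A] = e^(-2.6404) = 0.0713 M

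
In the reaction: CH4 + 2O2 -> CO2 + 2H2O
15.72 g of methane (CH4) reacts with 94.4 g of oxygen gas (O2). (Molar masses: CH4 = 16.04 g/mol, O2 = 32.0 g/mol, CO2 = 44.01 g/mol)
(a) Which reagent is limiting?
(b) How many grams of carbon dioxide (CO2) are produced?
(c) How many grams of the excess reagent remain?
(a) CH4, (b) 43.13 g, (c) 31.68 g

Moles of CH4 = 15.72 g ÷ 16.04 g/mol = 0.98005 mol
Moles of O2 = 94.4 g ÷ 32.0 g/mol = 2.95 mol
Moles ÷ coefficient: CH4: 0.98005/1 = 0.98, O2: 2.95/2 = 1.475
(a) CH4 has the smaller value, so CH4 is the limiting reagent.
(b) Moles of CO2 = 0.98005 mol CH4 × (1/1) = 0.98005 mol; mass = 0.98005 mol × 44.01 g/mol = 43.13 g
(c) O2 consumed = 0.98005 × (2/1) = 1.9601 mol; remaining = 2.95 − 1.9601 = 0.9899 mol; mass = 0.9899 mol × 32.0 g/mol = 31.68 g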